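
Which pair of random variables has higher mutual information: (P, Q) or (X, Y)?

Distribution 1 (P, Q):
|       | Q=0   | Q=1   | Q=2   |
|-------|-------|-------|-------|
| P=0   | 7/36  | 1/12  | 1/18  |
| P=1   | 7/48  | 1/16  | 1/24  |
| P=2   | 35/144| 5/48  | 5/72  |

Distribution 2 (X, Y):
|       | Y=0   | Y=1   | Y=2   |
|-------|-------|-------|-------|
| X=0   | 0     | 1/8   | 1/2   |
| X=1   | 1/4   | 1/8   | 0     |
Distribution 1 (P, Q):
Marginal P(P) (row sums):
  P(P=0) = 7/36 + 1/12 + 1/18 = 1/3
  P(P=1) = 7/48 + 1/16 + 1/24 = 1/4
  P(P=2) = 35/144 + 5/48 + 5/72 = 5/12
Marginal P(Q) (column sums):
  P(Q=0) = 7/36 + 7/48 + 35/144 = 7/12
  P(Q=1) = 1/12 + 1/16 + 5/48 = 1/4
  P(Q=2) = 1/18 + 1/24 + 5/72 = 1/6

H(P) = -[(1/3)·log₂(1/3) + (1/4)·log₂(1/4) + (5/12)·log₂(5/12)]
  = 0.5283 + 0.5000 + 0.5263
  = 1.5546 bits
H(Q) = -[(7/12)·log₂(7/12) + (1/4)·log₂(1/4) + (1/6)·log₂(1/6)]
  = 0.4536 + 0.5000 + 0.4308
  = 1.3844 bits
H(P,Q) = -[(7/36)·log₂(7/36) + (1/12)·log₂(1/12) + (1/18)·log₂(1/18) + (7/48)·log₂(7/48) + (1/16)·log₂(1/16) + (1/24)·log₂(1/24) + (35/144)·log₂(35/144) + (5/48)·log₂(5/48) + (5/72)·log₂(5/72)]
  = 0.4594 + 0.2987 + 0.2317 + 0.4051 + 0.2500 + 0.1910 + 0.4960 + 0.3399 + 0.2672
  = 2.9390 bits

I(P;Q) = H(P) + H(Q) - H(P,Q)
  = 1.5546 + 1.3844 - 2.9390
  = 0.0000 bits

Distribution 2 (X, Y):
Marginal P(X) (row sums):
  P(X=0) = 0 + 1/8 + 1/2 = 5/8
  P(X=1) = 1/4 + 1/8 + 0 = 3/8
Marginal P(Y) (column sums):
  P(Y=0) = 0 + 1/4 = 1/4
  P(Y=1) = 1/8 + 1/8 = 1/4
  P(Y=2) = 1/2 + 0 = 1/2

H(X) = -[(5/8)·log₂(5/8) + (3/8)·log₂(3/8)]
  = 0.4238 + 0.5306
  = 0.9544 bits
H(Y) = -[(1/4)·log₂(1/4) + (1/4)·log₂(1/4) + (1/2)·log₂(1/2)]
  = 0.5000 + 0.5000 + 0.5000
  = 1.5000 bits
H(X,Y) = -[(1/8)·log₂(1/8) + (1/2)·log₂(1/2) + (1/4)·log₂(1/4) + (1/8)·log₂(1/8)]
  = 0.3750 + 0.5000 + 0.5000 + 0.3750
  = 1.7500 bits

I(X;Y) = H(X) + H(Y) - H(X,Y)
  = 0.9544 + 1.5000 - 1.7500
  = 0.7044 bits

I(X;Y) = 0.7044 bits > I(P;Q) = 0.0000 bits, so (X, Y) has the higher mutual information (stronger dependence).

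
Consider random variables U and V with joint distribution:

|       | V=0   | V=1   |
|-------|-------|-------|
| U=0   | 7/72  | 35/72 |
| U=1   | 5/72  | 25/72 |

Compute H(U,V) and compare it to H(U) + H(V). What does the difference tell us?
Marginal P(U) (row sums):
  P(U=0) = 7/72 + 35/72 = 7/12
  P(U=1) = 5/72 + 25/72 = 5/12
Marginal P(V) (column sums):
  P(V=0) = 7/72 + 5/72 = 1/6
  P(V=1) = 35/72 + 25/72 = 5/6

H(U,V) = -[(7/72)·log₂(7/72) + (35/72)·log₂(35/72) + (5/72)·log₂(5/72) + (25/72)·log₂(25/72)]
  = 0.3269 + 0.5059 + 0.2672 + 0.5299
  = 1.6299 bits
H(U) = -[(7/12)·log₂(7/12) + (5/12)·log₂(5/12)]
  = 0.4536 + 0.5263
  = 0.9799 bits
H(V) = -[(1/6)·log₂(1/6) + (5/6)·log₂(5/6)]
  = 0.4308 + 0.2192
  = 0.6500 bits

H(U) + H(V) = 0.9799 + 0.6500 = 1.6299 bits
Difference: H(U) + H(V) - H(U,V) = 1.6299 - 1.6299 = 0.0000 bits = I(U;V)

The difference is the mutual information; it is 0 here, so U and V are independent (the joint entropy equals the sum of the marginal entropies).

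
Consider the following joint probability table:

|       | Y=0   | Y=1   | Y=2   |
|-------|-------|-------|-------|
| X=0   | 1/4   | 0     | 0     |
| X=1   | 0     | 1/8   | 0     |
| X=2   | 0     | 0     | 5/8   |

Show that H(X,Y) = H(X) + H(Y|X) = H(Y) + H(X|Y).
Marginal P(X) (row sums):
  P(X=0) = 1/4 + 0 + 0 = 1/4
  P(X=1) = 0 + 1/8 + 0 = 1/8
  P(X=2) = 0 + 0 + 5/8 = 5/8
Marginal P(Y) (column sums):
  P(Y=0) = 1/4 + 0 + 0 = 1/4
  P(Y=1) = 0 + 1/8 + 0 = 1/8
  P(Y=2) = 0 + 0 + 5/8 = 5/8

Decomposition 1: H(X) + H(Y|X)
H(X) = -[(1/4)·log₂(1/4) + (1/8)·log₂(1/8) + (5/8)·log₂(5/8)]
  = 0.5000 + 0.3750 + 0.4238
  = 1.2988 bits
H(Y|X) = -Σ P(X,Y)·log₂ P(Y|X), where P(Y|X) = P(X,Y) / P(X)
  (cells with P(X,Y) = 0 contribute 0)
  (X=0,Y=0): P(Y|X) = (1/4)/(1/4) = 1;  -(1/4)·log₂(1) = 0.0000
  (X=1,Y=1): P(Y|X) = (1/8)/(1/8) = 1;  -(1/8)·log₂(1) = 0.0000
  (X=2,Y=2): P(Y|X) = (5/8)/(5/8) = 1;  -(5/8)·log₂(1) = 0.0000
H(Y|X) = 0.0000 + 0.0000 + 0.0000
  = 0.0000 bits
H(X) + H(Y|X) = 1.2988 + 0.0000 = 1.2988 bits

Decomposition 2: H(Y) + H(X|Y)
H(Y) = -[(1/4)·log₂(1/4) + (1/8)·log₂(1/8) + (5/8)·log₂(5/8)]
  = 0.5000 + 0.3750 + 0.4238
  = 1.2988 bits
H(X|Y) = -Σ P(X,Y)·log₂ P(X|Y), where P(X|Y) = P(X,Y) / P(Y)
  (cells with P(X,Y) = 0 contribute 0)
  (X=0,Y=0): P(X|Y) = (1/4)/(1/4) = 1;  -(1/4)·log₂(1) = 0.0000
  (X=1,Y=1): P(X|Y) = (1/8)/(1/8) = 1;  -(1/8)·log₂(1) = 0.0000
  (X=2,Y=2): P(X|Y) = (5/8)/(5/8) = 1;  -(5/8)·log₂(1) = 0.0000
H(X|Y) = 0.0000 + 0.0000 + 0.0000
  = 0.0000 bits
H(Y) + H(X|Y) = 1.2988 + 0.0000 = 1.2988 bits

Direct computation of the joint entropy:
H(X,Y) = -[(1/4)·log₂(1/4) + (1/8)·log₂(1/8) + (5/8)·log₂(5/8)]
  = 0.5000 + 0.3750 + 0.4238
  = 1.2988 bits

All three agree: H(X,Y) = 1.2988 bits ✓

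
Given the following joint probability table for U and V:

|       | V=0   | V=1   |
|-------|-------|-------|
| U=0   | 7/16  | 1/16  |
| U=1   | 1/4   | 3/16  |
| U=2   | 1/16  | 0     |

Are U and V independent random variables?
Marginal P(U) (row sums):
  P(U=0) = 7/16 + 1/16 = 1/2
  P(U=1) = 1/4 + 3/16 = 7/16
  P(U=2) = 1/16 + 0 = 1/16
Marginal P(V) (column sums):
  P(V=0) = 7/16 + 1/4 + 1/16 = 3/4
  P(V=1) = 1/16 + 3/16 + 0 = 1/4

U and V are independent iff P(U=i,V=j) = P(U=i)·P(V=j) for every cell.
  P(U=0)·P(V=0) = 1/2 × 3/4 = 3/8, but P(U=0,V=0) = 7/16 ✗

No, U and V are not independent. Quantitatively, I(U;V) > 0:

H(U) = -[(1/2)·log₂(1/2) + (7/16)·log₂(7/16) + (1/16)·log₂(1/16)]
  = 0.5000 + 0.5218 + 0.2500
  = 1.2718 bits
H(V) = -[(3/4)·log₂(3/4) + (1/4)·log₂(1/4)]
  = 0.3113 + 0.5000
  = 0.8113 bits
H(U,V) = -[(7/16)·log₂(7/16) + (1/16)·log₂(1/16) + (1/4)·log₂(1/4) + (3/16)·log₂(3/16) + (1/16)·log₂(1/16)]
  = 0.5218 + 0.2500 + 0.5000 + 0.4528 + 0.2500
  = 1.9746 bits
I(U;V) = H(U) + H(V) - H(U,V) = 1.2718 + 0.8113 - 1.9746 = 0.1085 bits > 0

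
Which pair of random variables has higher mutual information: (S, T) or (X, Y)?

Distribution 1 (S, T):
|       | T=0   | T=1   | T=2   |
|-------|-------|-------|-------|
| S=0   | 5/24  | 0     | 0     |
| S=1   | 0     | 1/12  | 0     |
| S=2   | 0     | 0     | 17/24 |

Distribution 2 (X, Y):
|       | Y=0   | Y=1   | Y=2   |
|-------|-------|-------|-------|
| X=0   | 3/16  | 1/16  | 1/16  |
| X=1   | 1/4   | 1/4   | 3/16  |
Distribution 1 (S, T):
Marginal P(S) (row sums):
  P(S=0) = 5/24 + 0 + 0 = 5/24
  P(S=1) = 0 + 1/12 + 0 = 1/12
  P(S=2) = 0 + 0 + 17/24 = 17/24
Marginal P(T) (column sums):
  P(T=0) = 5/24 + 0 + 0 = 5/24
  P(T=1) = 0 + 1/12 + 0 = 1/12
  P(T=2) = 0 + 0 + 17/24 = 17/24

H(S) = -[(5/24)·log₂(5/24) + (1/12)·log₂(1/12) + (17/24)·log₂(17/24)]
  = 0.4715 + 0.2987 + 0.3524
  = 1.1226 bits
H(T) = -[(5/24)·log₂(5/24) + (1/12)·log₂(1/12) + (17/24)·log₂(17/24)]
  = 0.4715 + 0.2987 + 0.3524
  = 1.1226 bits
H(S,T) = -[(5/24)·log₂(5/24) + (1/12)·log₂(1/12) + (17/24)·log₂(17/24)]
  = 0.4715 + 0.2987 + 0.3524
  = 1.1226 bits

I(S;T) = H(S) + H(T) - H(S,T)
  = 1.1226 + 1.1226 - 1.1226
  = 1.1226 bits

Distribution 2 (X, Y):
Marginal P(X) (row sums):
  P(X=0) = 3/16 + 1/16 + 1/16 = 5/16
  P(X=1) = 1/4 + 1/4 + 3/16 = 11/16
Marginal P(Y) (column sums):
  P(Y=0) = 3/16 + 1/4 = 7/16
  P(Y=1) = 1/16 + 1/4 = 5/16
  P(Y=2) = 1/16 + 3/16 = 1/4

H(X) = -[(5/16)·log₂(5/16) + (11/16)·log₂(11/16)]
  = 0.5244 + 0.3716
  = 0.8960 bits
H(Y) = -[(7/16)·log₂(7/16) + (5/16)·log₂(5/16) + (1/4)·log₂(1/4)]
  = 0.5218 + 0.5244 + 0.5000
  = 1.5462 bits
H(X,Y) = -[(3/16)·log₂(3/16) + (1/16)·log₂(1/16) + (1/16)·log₂(1/16) + (1/4)·log₂(1/4) + (1/4)·log₂(1/4) + (3/16)·log₂(3/16)]
  = 0.4528 + 0.2500 + 0.2500 + 0.5000 + 0.5000 + 0.4528
  = 2.4056 bits

I(X;Y) = H(X) + H(Y) - H(X,Y)
  = 0.8960 + 1.5462 - 2.4056
  = 0.0366 bits

I(S;T) = 1.1226 bits > I(X;Y) = 0.0366 bits, so (S, T) has the higher mutual information (stronger dependence).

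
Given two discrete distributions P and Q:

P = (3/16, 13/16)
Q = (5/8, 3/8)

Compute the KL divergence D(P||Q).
D(P||Q) = Σ P(i) log₂(P(i)/Q(i))
  i=0: (3/16) × log₂((3/16)/(5/8)) = (3/16) × log₂(3/10) = -0.3257
  i=1: (13/16) × log₂((13/16)/(3/8)) = (13/16) × log₂(13/6) = 0.9063
D(P||Q) = -0.3257 + 0.9063
  = 0.5806 bits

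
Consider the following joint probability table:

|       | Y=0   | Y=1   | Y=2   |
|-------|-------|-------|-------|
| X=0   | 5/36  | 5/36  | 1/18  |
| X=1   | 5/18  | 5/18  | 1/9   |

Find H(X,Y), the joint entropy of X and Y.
H(X,Y) = -Σ P(X,Y) log₂ P(X,Y), summed over the non-zero cells:
H(X,Y) = -[(5/36)·log₂(5/36) + (5/36)·log₂(5/36) + (1/18)·log₂(1/18) + (5/18)·log₂(5/18) + (5/18)·log₂(5/18) + (1/9)·log₂(1/9)]
  = 0.3956 + 0.3956 + 0.2317 + 0.5133 + 0.5133 + 0.3522
  = 2.4017 bits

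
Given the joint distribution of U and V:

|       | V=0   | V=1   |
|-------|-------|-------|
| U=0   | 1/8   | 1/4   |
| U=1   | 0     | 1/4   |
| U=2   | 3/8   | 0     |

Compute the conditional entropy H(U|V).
Marginal P(V) (column sums):
  P(V=0) = 1/8 + 0 + 3/8 = 1/2
  P(V=1) = 1/4 + 1/4 + 0 = 1/2

H(U|V) = -Σ P(U,V)·log₂ P(U|V), where P(U|V) = P(U,V) / P(V)
  (cells with P(U,V) = 0 contribute 0)
  (U=0,V=0): P(U|V) = (1/8)/(1/2) = 1/4;  -(1/8)·log₂(1/4) = 0.2500
  (U=0,V=1): P(U|V) = (1/4)/(1/2) = 1/2;  -(1/4)·log₂(1/2) = 0.2500
  (U=1,V=1): P(U|V) = (1/4)/(1/2) = 1/2;  -(1/4)·log₂(1/2) = 0.2500
  (U=2,V=0): P(U|V) = (3/8)/(1/2) = 3/4;  -(3/8)·log₂(3/4) = 0.1556
H(U|V) = 0.2500 + 0.2500 + 0.2500 + 0.1556
  = 0.9056 bits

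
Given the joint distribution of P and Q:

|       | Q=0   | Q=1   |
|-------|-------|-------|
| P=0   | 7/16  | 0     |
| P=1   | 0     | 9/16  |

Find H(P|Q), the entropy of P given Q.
Marginal P(Q) (column sums):
  P(Q=0) = 7/16 + 0 = 7/16
  P(Q=1) = 0 + 9/16 = 9/16

H(P|Q) = -Σ P(P,Q)·log₂ P(P|Q), where P(P|Q) = P(P,Q) / P(Q)
  (cells with P(P,Q) = 0 contribute 0)
  (P=0,Q=0): P(P|Q) = (7/16)/(7/16) = 1;  -(7/16)·log₂(1) = 0.0000
  (P=1,Q=1): P(P|Q) = (9/16)/(9/16) = 1;  -(9/16)·log₂(1) = 0.0000
H(P|Q) = 0.0000 + 0.0000
  = 0.0000 bits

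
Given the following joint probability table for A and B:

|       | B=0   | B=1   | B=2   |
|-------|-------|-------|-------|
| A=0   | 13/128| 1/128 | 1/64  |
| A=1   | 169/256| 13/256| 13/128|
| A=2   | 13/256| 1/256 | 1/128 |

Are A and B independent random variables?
Marginal P(A) (row sums):
  P(A=0) = 13/128 + 1/128 + 1/64 = 1/8
  P(A=1) = 169/256 + 13/256 + 13/128 = 13/16
  P(A=2) = 13/256 + 1/256 + 1/128 = 1/16
Marginal P(B) (column sums):
  P(B=0) = 13/128 + 169/256 + 13/256 = 13/16
  P(B=1) = 1/128 + 13/256 + 1/256 = 1/16
  P(B=2) = 1/64 + 13/128 + 1/128 = 1/8

A and B are independent iff P(A=i,B=j) = P(A=i)·P(B=j) for every cell.
  P(A=0)·P(B=0) = 1/8 × 13/16 = 13/128 = P(A=0,B=0) ✓
  P(A=0)·P(B=1) = 1/8 × 1/16 = 1/128 = P(A=0,B=1) ✓
  P(A=0)·P(B=2) = 1/8 × 1/8 = 1/64 = P(A=0,B=2) ✓
  P(A=1)·P(B=0) = 13/16 × 13/16 = 169/256 = P(A=1,B=0) ✓
  P(A=1)·P(B=1) = 13/16 × 1/16 = 13/256 = P(A=1,B=1) ✓
  P(A=1)·P(B=2) = 13/16 × 1/8 = 13/128 = P(A=1,B=2) ✓
  P(A=2)·P(B=0) = 1/16 × 13/16 = 13/256 = P(A=2,B=0) ✓
  P(A=2)·P(B=1) = 1/16 × 1/16 = 1/256 = P(A=2,B=1) ✓
  P(A=2)·P(B=2) = 1/16 × 1/8 = 1/128 = P(A=2,B=2) ✓

Yes, A and B are independent: every cell factors, so I(A;B) = 0 bits.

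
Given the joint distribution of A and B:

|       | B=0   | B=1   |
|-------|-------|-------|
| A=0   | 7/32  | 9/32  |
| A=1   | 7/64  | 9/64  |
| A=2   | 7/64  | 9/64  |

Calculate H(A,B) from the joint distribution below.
H(A,B) = -Σ P(A,B) log₂ P(A,B), summed over the non-zero cells:
H(A,B) = -[(7/32)·log₂(7/32) + (9/32)·log₂(9/32) + (7/64)·log₂(7/64) + (9/64)·log₂(9/64) + (7/64)·log₂(7/64) + (9/64)·log₂(9/64)]
  = 0.4796 + 0.5147 + 0.3492 + 0.3980 + 0.3492 + 0.3980
  = 2.4887 bits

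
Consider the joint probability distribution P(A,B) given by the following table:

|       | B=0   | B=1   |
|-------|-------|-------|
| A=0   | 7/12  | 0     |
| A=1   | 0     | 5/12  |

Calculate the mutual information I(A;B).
Marginal P(A) (row sums):
  P(A=0) = 7/12 + 0 = 7/12
  P(A=1) = 0 + 5/12 = 5/12
Marginal P(B) (column sums):
  P(B=0) = 7/12 + 0 = 7/12
  P(B=1) = 0 + 5/12 = 5/12

H(A) = -[(7/12)·log₂(7/12) + (5/12)·log₂(5/12)]
  = 0.4536 + 0.5263
  = 0.9799 bits
H(B) = -[(7/12)·log₂(7/12) + (5/12)·log₂(5/12)]
  = 0.4536 + 0.5263
  = 0.9799 bits
H(A,B) = -[(7/12)·log₂(7/12) + (5/12)·log₂(5/12)]
  = 0.4536 + 0.5263
  = 0.9799 bits

I(A;B) = H(A) + H(B) - H(A,B)
  = 0.9799 + 0.9799 - 0.9799
  = 0.9799 bits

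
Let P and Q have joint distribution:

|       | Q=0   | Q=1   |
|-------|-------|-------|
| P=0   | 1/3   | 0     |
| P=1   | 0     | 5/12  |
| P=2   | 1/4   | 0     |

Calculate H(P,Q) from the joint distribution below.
H(P,Q) = -Σ P(P,Q) log₂ P(P,Q), summed over the non-zero cells:
H(P,Q) = -[(1/3)·log₂(1/3) + (5/12)·log₂(5/12) + (1/4)·log₂(1/4)]
  = 0.5283 + 0.5263 + 0.5000
  = 1.5546 bits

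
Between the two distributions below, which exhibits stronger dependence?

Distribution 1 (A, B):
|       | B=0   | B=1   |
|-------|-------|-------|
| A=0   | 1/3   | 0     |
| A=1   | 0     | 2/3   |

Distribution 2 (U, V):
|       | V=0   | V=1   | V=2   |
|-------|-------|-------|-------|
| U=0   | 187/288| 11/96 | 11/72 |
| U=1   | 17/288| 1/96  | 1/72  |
Distribution 1 (A, B):
Marginal P(A) (row sums):
  P(A=0) = 1/3 + 0 = 1/3
  P(A=1) = 0 + 2/3 = 2/3
Marginal P(B) (column sums):
  P(B=0) = 1/3 + 0 = 1/3
  P(B=1) = 0 + 2/3 = 2/3

H(A) = -[(1/3)·log₂(1/3) + (2/3)·log₂(2/3)]
  = 0.5283 + 0.3900
  = 0.9183 bits
H(B) = -[(1/3)·log₂(1/3) + (2/3)·log₂(2/3)]
  = 0.5283 + 0.3900
  = 0.9183 bits
H(A,B) = -[(1/3)·log₂(1/3) + (2/3)·log₂(2/3)]
  = 0.5283 + 0.3900
  = 0.9183 bits

I(A;B) = H(A) + H(B) - H(A,B)
  = 0.9183 + 0.9183 - 0.9183
  = 0.9183 bits

Distribution 2 (U, V):
Marginal P(U) (row sums):
  P(U=0) = 187/288 + 11/96 + 11/72 = 11/12
  P(U=1) = 17/288 + 1/96 + 1/72 = 1/12
Marginal P(V) (column sums):
  P(V=0) = 187/288 + 17/288 = 17/24
  P(V=1) = 11/96 + 1/96 = 1/8
  P(V=2) = 11/72 + 1/72 = 1/6

H(U) = -[(11/12)·log₂(11/12) + (1/12)·log₂(1/12)]
  = 0.1151 + 0.2987
  = 0.4138 bits
H(V) = -[(17/24)·log₂(17/24) + (1/8)·log₂(1/8) + (1/6)·log₂(1/6)]
  = 0.3524 + 0.3750 + 0.4308
  = 1.1582 bits
H(U,V) = -[(187/288)·log₂(187/288) + (11/96)·log₂(11/96) + (11/72)·log₂(11/72) + (17/288)·log₂(17/288) + (1/96)·log₂(1/96) + (1/72)·log₂(1/72)]
  = 0.4045 + 0.3581 + 0.4141 + 0.2410 + 0.0686 + 0.0857
  = 1.5720 bits

I(U;V) = H(U) + H(V) - H(U,V)
  = 0.4138 + 1.1582 - 1.5720
  = 0.0000 bits

I(A;B) = 0.9183 bits > I(U;V) = 0.0000 bits, so (A, B) has the higher mutual information (stronger dependence).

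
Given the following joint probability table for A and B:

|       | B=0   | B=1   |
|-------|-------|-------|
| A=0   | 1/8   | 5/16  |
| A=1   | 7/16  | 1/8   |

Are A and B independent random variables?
Marginal P(A) (row sums):
  P(A=0) = 1/8 + 5/16 = 7/16
  P(A=1) = 7/16 + 1/8 = 9/16
Marginal P(B) (column sums):
  P(B=0) = 1/8 + 7/16 = 9/16
  P(B=1) = 5/16 + 1/8 = 7/16

A and B are independent iff P(A=i,B=j) = P(A=i)·P(B=j) for every cell.
  P(A=0)·P(B=0) = 7/16 × 9/16 = 63/256, but P(A=0,B=0) = 1/8 ✗

No, A and B are not independent. Quantitatively, I(A;B) > 0:

H(A) = -[(7/16)·log₂(7/16) + (9/16)·log₂(9/16)]
  = 0.5218 + 0.4669
  = 0.9887 bits
H(B) = -[(9/16)·log₂(9/16) + (7/16)·log₂(7/16)]
  = 0.4669 + 0.5218
  = 0.9887 bits
H(A,B) = -[(1/8)·log₂(1/8) + (5/16)·log₂(5/16) + (7/16)·log₂(7/16) + (1/8)·log₂(1/8)]
  = 0.3750 + 0.5244 + 0.5218 + 0.3750
  = 1.7962 bits
I(A;B) = H(A) + H(B) - H(A,B) = 0.9887 + 0.9887 - 1.7962 = 0.1812 bits > 0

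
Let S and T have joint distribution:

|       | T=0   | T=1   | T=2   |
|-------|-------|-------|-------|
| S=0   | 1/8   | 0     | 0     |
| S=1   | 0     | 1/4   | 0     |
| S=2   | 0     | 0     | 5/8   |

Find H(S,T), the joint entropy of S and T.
H(S,T) = -Σ P(S,T) log₂ P(S,T), summed over the non-zero cells:
H(S,T) = -[(1/8)·log₂(1/8) + (1/4)·log₂(1/4) + (5/8)·log₂(5/8)]
  = 0.3750 + 0.5000 + 0.4238
  = 1.2988 bits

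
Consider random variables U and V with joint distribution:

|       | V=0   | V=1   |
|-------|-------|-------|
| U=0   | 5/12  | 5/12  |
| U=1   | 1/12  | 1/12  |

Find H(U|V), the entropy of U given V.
Marginal P(V) (column sums):
  P(V=0) = 5/12 + 1/12 = 1/2
  P(V=1) = 5/12 + 1/12 = 1/2

H(U|V) = -Σ P(U,V)·log₂ P(U|V), where P(U|V) = P(U,V) / P(V)
  (U=0,V=0): P(U|V) = (5/12)/(1/2) = 5/6;  -(5/12)·log₂(5/6) = 0.1096
  (U=0,V=1): P(U|V) = (5/12)/(1/2) = 5/6;  -(5/12)·log₂(5/6) = 0.1096
  (U=1,V=0): P(U|V) = (1/12)/(1/2) = 1/6;  -(1/12)·log₂(1/6) = 0.2154
  (U=1,V=1): P(U|V) = (1/12)/(1/2) = 1/6;  -(1/12)·log₂(1/6) = 0.2154
H(U|V) = 0.1096 + 0.1096 + 0.2154 + 0.2154
  = 0.6500 bits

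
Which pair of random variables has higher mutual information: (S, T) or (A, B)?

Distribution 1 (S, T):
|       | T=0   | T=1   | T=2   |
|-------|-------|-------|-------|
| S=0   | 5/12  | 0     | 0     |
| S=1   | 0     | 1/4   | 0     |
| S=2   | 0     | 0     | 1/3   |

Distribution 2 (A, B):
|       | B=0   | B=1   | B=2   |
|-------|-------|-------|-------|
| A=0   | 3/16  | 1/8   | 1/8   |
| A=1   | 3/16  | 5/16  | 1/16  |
Distribution 1 (S, T):
Marginal P(S) (row sums):
  P(S=0) = 5/12 + 0 + 0 = 5/12
  P(S=1) = 0 + 1/4 + 0 = 1/4
  P(S=2) = 0 + 0 + 1/3 = 1/3
Marginal P(T) (column sums):
  P(T=0) = 5/12 + 0 + 0 = 5/12
  P(T=1) = 0 + 1/4 + 0 = 1/4
  P(T=2) = 0 + 0 + 1/3 = 1/3

H(S) = -[(5/12)·log₂(5/12) + (1/4)·log₂(1/4) + (1/3)·log₂(1/3)]
  = 0.5263 + 0.5000 + 0.5283
  = 1.5546 bits
H(T) = -[(5/12)·log₂(5/12) + (1/4)·log₂(1/4) + (1/3)·log₂(1/3)]
  = 0.5263 + 0.5000 + 0.5283
  = 1.5546 bits
H(S,T) = -[(5/12)·log₂(5/12) + (1/4)·log₂(1/4) + (1/3)·log₂(1/3)]
  = 0.5263 + 0.5000 + 0.5283
  = 1.5546 bits

I(S;T) = H(S) + H(T) - H(S,T)
  = 1.5546 + 1.5546 - 1.5546
  = 1.5546 bits

Distribution 2 (A, B):
Marginal P(A) (row sums):
  P(A=0) = 3/16 + 1/8 + 1/8 = 7/16
  P(A=1) = 3/16 + 5/16 + 1/16 = 9/16
Marginal P(B) (column sums):
  P(B=0) = 3/16 + 3/16 = 3/8
  P(B=1) = 1/8 + 5/16 = 7/16
  P(B=2) = 1/8 + 1/16 = 3/16

H(A) = -[(7/16)·log₂(7/16) + (9/16)·log₂(9/16)]
  = 0.5218 + 0.4669
  = 0.9887 bits
H(B) = -[(3/8)·log₂(3/8) + (7/16)·log₂(7/16) + (3/16)·log₂(3/16)]
  = 0.5306 + 0.5218 + 0.4528
  = 1.5052 bits
H(A,B) = -[(3/16)·log₂(3/16) + (1/8)·log₂(1/8) + (1/8)·log₂(1/8) + (3/16)·log₂(3/16) + (5/16)·log₂(5/16) + (1/16)·log₂(1/16)]
  = 0.4528 + 0.3750 + 0.3750 + 0.4528 + 0.5244 + 0.2500
  = 2.4300 bits

I(A;B) = H(A) + H(B) - H(A,B)
  = 0.9887 + 1.5052 - 2.4300
  = 0.0639 bits

I(S;T) = 1.5546 bits > I(A;B) = 0.0639 bits, so (S, T) has the higher mutual information (stronger dependence).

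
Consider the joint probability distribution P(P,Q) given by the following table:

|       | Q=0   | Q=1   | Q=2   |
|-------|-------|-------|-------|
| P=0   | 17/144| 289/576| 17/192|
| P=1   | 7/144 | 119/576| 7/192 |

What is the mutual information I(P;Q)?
Marginal P(P) (row sums):
  P(P=0) = 17/144 + 289/576 + 17/192 = 17/24
  P(P=1) = 7/144 + 119/576 + 7/192 = 7/24
Marginal P(Q) (column sums):
  P(Q=0) = 17/144 + 7/144 = 1/6
  P(Q=1) = 289/576 + 119/576 = 17/24
  P(Q=2) = 17/192 + 7/192 = 1/8

H(P) = -[(17/24)·log₂(17/24) + (7/24)·log₂(7/24)]
  = 0.3524 + 0.5185
  = 0.8709 bits
H(Q) = -[(1/6)·log₂(1/6) + (17/24)·log₂(17/24) + (1/8)·log₂(1/8)]
  = 0.4308 + 0.3524 + 0.3750
  = 1.1582 bits
H(P,Q) = -[(17/144)·log₂(17/144) + (289/576)·log₂(289/576) + (17/192)·log₂(17/192) + (7/144)·log₂(7/144) + (119/576)·log₂(119/576) + (7/192)·log₂(7/192)]
  = 0.3639 + 0.4992 + 0.3097 + 0.2121 + 0.4700 + 0.1742
  = 2.0291 bits

I(P;Q) = H(P) + H(Q) - H(P,Q)
  = 0.8709 + 1.1582 - 2.0291
  = 0.0000 bits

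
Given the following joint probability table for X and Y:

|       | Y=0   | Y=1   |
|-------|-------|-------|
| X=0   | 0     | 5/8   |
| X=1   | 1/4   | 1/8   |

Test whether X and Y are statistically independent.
Marginal P(X) (row sums):
  P(X=0) = 0 + 5/8 = 5/8
  P(X=1) = 1/4 + 1/8 = 3/8
Marginal P(Y) (column sums):
  P(Y=0) = 0 + 1/4 = 1/4
  P(Y=1) = 5/8 + 1/8 = 3/4

X and Y are independent iff P(X=i,Y=j) = P(X=i)·P(Y=j) for every cell.
  P(X=0)·P(Y=0) = 5/8 × 1/4 = 5/32, but P(X=0,Y=0) = 0 ✗

No, X and Y are not independent. Quantitatively, I(X;Y) > 0:

H(X) = -[(5/8)·log₂(5/8) + (3/8)·log₂(3/8)]
  = 0.4238 + 0.5306
  = 0.9544 bits
H(Y) = -[(1/4)·log₂(1/4) + (3/4)·log₂(3/4)]
  = 0.5000 + 0.3113
  = 0.8113 bits
H(X,Y) = -[(5/8)·log₂(5/8) + (1/4)·log₂(1/4) + (1/8)·log₂(1/8)]
  = 0.4238 + 0.5000 + 0.3750
  = 1.2988 bits
I(X;Y) = H(X) + H(Y) - H(X,Y) = 0.9544 + 0.8113 - 1.2988 = 0.4669 bits > 0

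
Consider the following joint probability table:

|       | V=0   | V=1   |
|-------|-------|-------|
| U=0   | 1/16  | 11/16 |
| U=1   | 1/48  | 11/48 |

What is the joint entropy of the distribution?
H(U,V) = -Σ P(U,V) log₂ P(U,V), summed over the non-zero cells:
H(U,V) = -[(1/16)·log₂(1/16) + (11/16)·log₂(11/16) + (1/48)·log₂(1/48) + (11/48)·log₂(11/48)]
  = 0.2500 + 0.3716 + 0.1164 + 0.4871
  = 1.2251 bits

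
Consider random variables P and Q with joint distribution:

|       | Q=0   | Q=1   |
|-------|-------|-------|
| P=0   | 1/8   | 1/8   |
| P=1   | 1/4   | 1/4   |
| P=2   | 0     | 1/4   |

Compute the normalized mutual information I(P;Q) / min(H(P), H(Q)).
Marginal P(P) (row sums):
  P(P=0) = 1/8 + 1/8 = 1/4
  P(P=1) = 1/4 + 1/4 = 1/2
  P(P=2) = 0 + 1/4 = 1/4
Marginal P(Q) (column sums):
  P(Q=0) = 1/8 + 1/4 + 0 = 3/8
  P(Q=1) = 1/8 + 1/4 + 1/4 = 5/8

H(P) = -[(1/4)·log₂(1/4) + (1/2)·log₂(1/2) + (1/4)·log₂(1/4)]
  = 0.5000 + 0.5000 + 0.5000
  = 1.5000 bits
H(Q) = -[(3/8)·log₂(3/8) + (5/8)·log₂(5/8)]
  = 0.5306 + 0.4238
  = 0.9544 bits
H(P,Q) = -[(1/8)·log₂(1/8) + (1/8)·log₂(1/8) + (1/4)·log₂(1/4) + (1/4)·log₂(1/4) + (1/4)·log₂(1/4)]
  = 0.3750 + 0.3750 + 0.5000 + 0.5000 + 0.5000
  = 2.2500 bits

I(P;Q) = H(P) + H(Q) - H(P,Q)
  = 1.5000 + 0.9544 - 2.2500
  = 0.2044 bits

min(H(P), H(Q)) = min(1.5000, 0.9544) = 0.9544 bits
Normalized MI = 0.2044 / 0.9544 = 0.2142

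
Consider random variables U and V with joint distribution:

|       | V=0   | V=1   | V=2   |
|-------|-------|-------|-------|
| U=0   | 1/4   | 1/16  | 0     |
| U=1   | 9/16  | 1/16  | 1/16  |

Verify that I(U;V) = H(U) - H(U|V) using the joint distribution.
Left side, from I(U;V) = H(U) + H(V) - H(U,V):
Marginal P(U) (row sums):
  P(U=0) = 1/4 + 1/16 + 0 = 5/16
  P(U=1) = 9/16 + 1/16 + 1/16 = 11/16
Marginal P(V) (column sums):
  P(V=0) = 1/4 + 9/16 = 13/16
  P(V=1) = 1/16 + 1/16 = 1/8
  P(V=2) = 0 + 1/16 = 1/16

H(U) = -[(5/16)·log₂(5/16) + (11/16)·log₂(11/16)]
  = 0.5244 + 0.3716
  = 0.8960 bits
H(V) = -[(13/16)·log₂(13/16) + (1/8)·log₂(1/8) + (1/16)·log₂(1/16)]
  = 0.2434 + 0.3750 + 0.2500
  = 0.8684 bits
H(U,V) = -[(1/4)·log₂(1/4) + (1/16)·log₂(1/16) + (9/16)·log₂(9/16) + (1/16)·log₂(1/16) + (1/16)·log₂(1/16)]
  = 0.5000 + 0.2500 + 0.4669 + 0.2500 + 0.2500
  = 1.7169 bits

I(U;V) = H(U) + H(V) - H(U,V)
  = 0.8960 + 0.8684 - 1.7169
  = 0.0475 bits

Right side, with H(U|V) computed directly from the conditional probabilities:
H(U|V) = -Σ P(U,V)·log₂ P(U|V), where P(U|V) = P(U,V) / P(V)
  (cells with P(U,V) = 0 contribute 0)
  (U=0,V=0): P(U|V) = (1/4)/(13/16) = 4/13;  -(1/4)·log₂(4/13) = 0.4251
  (U=0,V=1): P(U|V) = (1/16)/(1/8) = 1/2;  -(1/16)·log₂(1/2) = 0.0625
  (U=1,V=0): P(U|V) = (9/16)/(13/16) = 9/13;  -(9/16)·log₂(9/13) = 0.2984
  (U=1,V=1): P(U|V) = (1/16)/(1/8) = 1/2;  -(1/16)·log₂(1/2) = 0.0625
  (U=1,V=2): P(U|V) = (1/16)/(1/16) = 1;  -(1/16)·log₂(1) = 0.0000
H(U|V) = 0.4251 + 0.0625 + 0.2984 + 0.0625 + 0.0000
  = 0.8485 bits
H(U) - H(U|V) = 0.8960 - 0.8485 = 0.0475 bits

Both sides equal 0.0475 bits, so I(U;V) = H(U) - H(U|V) ✓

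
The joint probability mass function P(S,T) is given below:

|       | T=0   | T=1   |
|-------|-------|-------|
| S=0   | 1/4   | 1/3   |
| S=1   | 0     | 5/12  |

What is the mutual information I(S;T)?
Marginal P(S) (row sums):
  P(S=0) = 1/4 + 1/3 = 7/12
  P(S=1) = 0 + 5/12 = 5/12
Marginal P(T) (column sums):
  P(T=0) = 1/4 + 0 = 1/4
  P(T=1) = 1/3 + 5/12 = 3/4

H(S) = -[(7/12)·log₂(7/12) + (5/12)·log₂(5/12)]
  = 0.4536 + 0.5263
  = 0.9799 bits
H(T) = -[(1/4)·log₂(1/4) + (3/4)·log₂(3/4)]
  = 0.5000 + 0.3113
  = 0.8113 bits
H(S,T) = -[(1/4)·log₂(1/4) + (1/3)·log₂(1/3) + (5/12)·log₂(5/12)]
  = 0.5000 + 0.5283 + 0.5263
  = 1.5546 bits

I(S;T) = H(S) + H(T) - H(S,T)
  = 0.9799 + 0.8113 - 1.5546
  = 0.2366 bits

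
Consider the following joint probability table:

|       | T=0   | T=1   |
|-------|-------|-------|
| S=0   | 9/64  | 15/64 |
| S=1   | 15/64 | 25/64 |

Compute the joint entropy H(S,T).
H(S,T) = -Σ P(S,T) log₂ P(S,T), summed over the non-zero cells:
H(S,T) = -[(9/64)·log₂(9/64) + (15/64)·log₂(15/64) + (15/64)·log₂(15/64) + (25/64)·log₂(25/64)]
  = 0.3980 + 0.4906 + 0.4906 + 0.5297
  = 1.9089 bits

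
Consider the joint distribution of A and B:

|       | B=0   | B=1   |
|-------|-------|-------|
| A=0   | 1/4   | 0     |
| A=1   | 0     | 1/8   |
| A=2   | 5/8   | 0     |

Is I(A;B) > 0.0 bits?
Marginal P(A) (row sums):
  P(A=0) = 1/4 + 0 = 1/4
  P(A=1) = 0 + 1/8 = 1/8
  P(A=2) = 5/8 + 0 = 5/8
Marginal P(B) (column sums):
  P(B=0) = 1/4 + 0 + 5/8 = 7/8
  P(B=1) = 0 + 1/8 + 0 = 1/8

H(A) = -[(1/4)·log₂(1/4) + (1/8)·log₂(1/8) + (5/8)·log₂(5/8)]
  = 0.5000 + 0.3750 + 0.4238
  = 1.2988 bits
H(B) = -[(7/8)·log₂(7/8) + (1/8)·log₂(1/8)]
  = 0.1686 + 0.3750
  = 0.5436 bits
H(A,B) = -[(1/4)·log₂(1/4) + (1/8)·log₂(1/8) + (5/8)·log₂(5/8)]
  = 0.5000 + 0.3750 + 0.4238
  = 1.2988 bits

I(A;B) = H(A) + H(B) - H(A,B)
  = 1.2988 + 0.5436 - 1.2988
  = 0.5436 bits

Yes. I(A;B) = 0.5436 bits, which is > 0.0 bits.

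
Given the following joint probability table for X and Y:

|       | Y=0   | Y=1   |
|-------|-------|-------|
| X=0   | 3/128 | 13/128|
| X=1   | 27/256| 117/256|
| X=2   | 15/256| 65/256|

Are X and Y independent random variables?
Marginal P(X) (row sums):
  P(X=0) = 3/128 + 13/128 = 1/8
  P(X=1) = 27/256 + 117/256 = 9/16
  P(X=2) = 15/256 + 65/256 = 5/16
Marginal P(Y) (column sums):
  P(Y=0) = 3/128 + 27/256 + 15/256 = 3/16
  P(Y=1) = 13/128 + 117/256 + 65/256 = 13/16

X and Y are independent iff P(X=i,Y=j) = P(X=i)·P(Y=j) for every cell.
  P(X=0)·P(Y=0) = 1/8 × 3/16 = 3/128 = P(X=0,Y=0) ✓
  P(X=0)·P(Y=1) = 1/8 × 13/16 = 13/128 = P(X=0,Y=1) ✓
  P(X=1)·P(Y=0) = 9/16 × 3/16 = 27/256 = P(X=1,Y=0) ✓
  P(X=1)·P(Y=1) = 9/16 × 13/16 = 117/256 = P(X=1,Y=1) ✓
  P(X=2)·P(Y=0) = 5/16 × 3/16 = 15/256 = P(X=2,Y=0) ✓
  P(X=2)·P(Y=1) = 5/16 × 13/16 = 65/256 = P(X=2,Y=1) ✓

Yes, X and Y are independent: every cell factors, so I(X;Y) = 0 bits.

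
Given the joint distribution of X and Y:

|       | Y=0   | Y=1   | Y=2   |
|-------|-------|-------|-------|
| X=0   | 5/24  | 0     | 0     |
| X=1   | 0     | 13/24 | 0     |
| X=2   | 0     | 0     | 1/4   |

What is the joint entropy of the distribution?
H(X,Y) = -Σ P(X,Y) log₂ P(X,Y), summed over the non-zero cells:
H(X,Y) = -[(5/24)·log₂(5/24) + (13/24)·log₂(13/24) + (1/4)·log₂(1/4)]
  = 0.4715 + 0.4791 + 0.5000
  = 1.4506 bits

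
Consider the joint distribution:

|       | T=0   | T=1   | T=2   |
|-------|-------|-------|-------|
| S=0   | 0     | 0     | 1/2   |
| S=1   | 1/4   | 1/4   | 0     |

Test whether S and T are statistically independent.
Marginal P(S) (row sums):
  P(S=0) = 0 + 0 + 1/2 = 1/2
  P(S=1) = 1/4 + 1/4 + 0 = 1/2
Marginal P(T) (column sums):
  P(T=0) = 0 + 1/4 = 1/4
  P(T=1) = 0 + 1/4 = 1/4
  P(T=2) = 1/2 + 0 = 1/2

S and T are independent iff P(S=i,T=j) = P(S=i)·P(T=j) for every cell.
  P(S=0)·P(T=0) = 1/2 × 1/4 = 1/8, but P(S=0,T=0) = 0 ✗

No, S and T are not independent. Quantitatively, I(S;T) > 0:

H(S) = -[(1/2)·log₂(1/2) + (1/2)·log₂(1/2)]
  = 0.5000 + 0.5000
  = 1.0000 bits
H(T) = -[(1/4)·log₂(1/4) + (1/4)·log₂(1/4) + (1/2)·log₂(1/2)]
  = 0.5000 + 0.5000 + 0.5000
  = 1.5000 bits
H(S,T) = -[(1/2)·log₂(1/2) + (1/4)·log₂(1/4) + (1/4)·log₂(1/4)]
  = 0.5000 + 0.5000 + 0.5000
  = 1.5000 bits
I(S;T) = H(S) + H(T) - H(S,T) = 1.0000 + 1.5000 - 1.5000 = 1.0000 bits > 0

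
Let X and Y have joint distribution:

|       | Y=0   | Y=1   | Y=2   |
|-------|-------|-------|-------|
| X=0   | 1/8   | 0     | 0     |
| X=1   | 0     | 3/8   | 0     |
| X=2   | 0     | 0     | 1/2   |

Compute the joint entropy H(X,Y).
H(X,Y) = -Σ P(X,Y) log₂ P(X,Y), summed over the non-zero cells:
H(X,Y) = -[(1/8)·log₂(1/8) + (3/8)·log₂(3/8) + (1/2)·log₂(1/2)]
  = 0.3750 + 0.5306 + 0.5000
  = 1.4056 bits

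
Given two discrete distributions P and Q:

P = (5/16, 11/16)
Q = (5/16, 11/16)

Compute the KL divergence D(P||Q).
D(P||Q) = Σ P(i) log₂(P(i)/Q(i))
  i=0: (5/16) × log₂((5/16)/(5/16)) = (5/16) × log₂(1) = 0.0000
  i=1: (11/16) × log₂((11/16)/(11/16)) = (11/16) × log₂(1) = 0.0000
D(P||Q) = 0.0000 + 0.0000
  = 0.0000 bits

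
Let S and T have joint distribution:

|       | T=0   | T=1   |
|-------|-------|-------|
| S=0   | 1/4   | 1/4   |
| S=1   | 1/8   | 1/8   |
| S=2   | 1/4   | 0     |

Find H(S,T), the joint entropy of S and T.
H(S,T) = -Σ P(S,T) log₂ P(S,T), summed over the non-zero cells:
H(S,T) = -[(1/4)·log₂(1/4) + (1/4)·log₂(1/4) + (1/8)·log₂(1/8) + (1/8)·log₂(1/8) + (1/4)·log₂(1/4)]
  = 0.5000 + 0.5000 + 0.3750 + 0.3750 + 0.5000
  = 2.2500 bits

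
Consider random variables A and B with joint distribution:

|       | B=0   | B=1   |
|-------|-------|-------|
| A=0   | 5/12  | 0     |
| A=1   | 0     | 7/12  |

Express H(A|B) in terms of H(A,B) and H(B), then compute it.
H(A|B) = H(A,B) - H(B)

Marginal P(B) (column sums):
  P(B=0) = 5/12 + 0 = 5/12
  P(B=1) = 0 + 7/12 = 7/12

H(A,B) = -[(5/12)·log₂(5/12) + (7/12)·log₂(7/12)]
  = 0.5263 + 0.4536
  = 0.9799 bits
H(B) = -[(5/12)·log₂(5/12) + (7/12)·log₂(7/12)]
  = 0.5263 + 0.4536
  = 0.9799 bits

H(A|B) = 0.9799 - 0.9799 = 0.0000 bits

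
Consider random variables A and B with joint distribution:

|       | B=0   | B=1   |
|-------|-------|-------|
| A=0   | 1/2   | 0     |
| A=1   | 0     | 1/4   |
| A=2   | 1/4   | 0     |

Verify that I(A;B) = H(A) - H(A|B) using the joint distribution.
Left side, from I(A;B) = H(A) + H(B) - H(A,B):
Marginal P(A) (row sums):
  P(A=0) = 1/2 + 0 = 1/2
  P(A=1) = 0 + 1/4 = 1/4
  P(A=2) = 1/4 + 0 = 1/4
Marginal P(B) (column sums):
  P(B=0) = 1/2 + 0 + 1/4 = 3/4
  P(B=1) = 0 + 1/4 + 0 = 1/4

H(A) = -[(1/2)·log₂(1/2) + (1/4)·log₂(1/4) + (1/4)·log₂(1/4)]
  = 0.5000 + 0.5000 + 0.5000
  = 1.5000 bits
H(B) = -[(3/4)·log₂(3/4) + (1/4)·log₂(1/4)]
  = 0.3113 + 0.5000
  = 0.8113 bits
H(A,B) = -[(1/2)·log₂(1/2) + (1/4)·log₂(1/4) + (1/4)·log₂(1/4)]
  = 0.5000 + 0.5000 + 0.5000
  = 1.5000 bits

I(A;B) = H(A) + H(B) - H(A,B)
  = 1.5000 + 0.8113 - 1.5000
  = 0.8113 bits

Right side, with H(A|B) computed directly from the conditional probabilities:
H(A|B) = -Σ P(A,B)·log₂ P(A|B), where P(A|B) = P(A,B) / P(B)
  (cells with P(A,B) = 0 contribute 0)
  (A=0,B=0): P(A|B) = (1/2)/(3/4) = 2/3;  -(1/2)·log₂(2/3) = 0.2925
  (A=1,B=1): P(A|B) = (1/4)/(1/4) = 1;  -(1/4)·log₂(1) = 0.0000
  (A=2,B=0): P(A|B) = (1/4)/(3/4) = 1/3;  -(1/4)·log₂(1/3) = 0.3962
H(A|B) = 0.2925 + 0.0000 + 0.3962
  = 0.6887 bits
H(A) - H(A|B) = 1.5000 - 0.6887 = 0.8113 bits

Both sides equal 0.8113 bits, so I(A;B) = H(A) - H(A|B) ✓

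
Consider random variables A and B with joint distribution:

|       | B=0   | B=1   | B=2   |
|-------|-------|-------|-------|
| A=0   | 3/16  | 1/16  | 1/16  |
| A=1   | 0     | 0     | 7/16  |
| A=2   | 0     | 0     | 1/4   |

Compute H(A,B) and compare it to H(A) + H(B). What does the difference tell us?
Marginal P(A) (row sums):
  P(A=0) = 3/16 + 1/16 + 1/16 = 5/16
  P(A=1) = 0 + 0 + 7/16 = 7/16
  P(A=2) = 0 + 0 + 1/4 = 1/4
Marginal P(B) (column sums):
  P(B=0) = 3/16 + 0 + 0 = 3/16
  P(B=1) = 1/16 + 0 + 0 = 1/16
  P(B=2) = 1/16 + 7/16 + 1/4 = 3/4

H(A,B) = -[(3/16)·log₂(3/16) + (1/16)·log₂(1/16) + (1/16)·log₂(1/16) + (7/16)·log₂(7/16) + (1/4)·log₂(1/4)]
  = 0.4528 + 0.2500 + 0.2500 + 0.5218 + 0.5000
  = 1.9746 bits
H(A) = -[(5/16)·log₂(5/16) + (7/16)·log₂(7/16) + (1/4)·log₂(1/4)]
  = 0.5244 + 0.5218 + 0.5000
  = 1.5462 bits
H(B) = -[(3/16)·log₂(3/16) + (1/16)·log₂(1/16) + (3/4)·log₂(3/4)]
  = 0.4528 + 0.2500 + 0.3113
  = 1.0141 bits

H(A) + H(B) = 1.5462 + 1.0141 = 2.5603 bits
Difference: H(A) + H(B) - H(A,B) = 2.5603 - 1.9746 = 0.5857 bits = I(A;B)

The difference is the mutual information; it is positive here, so A and B are dependent (knowing one reduces uncertainty about the other by 0.5857 bits).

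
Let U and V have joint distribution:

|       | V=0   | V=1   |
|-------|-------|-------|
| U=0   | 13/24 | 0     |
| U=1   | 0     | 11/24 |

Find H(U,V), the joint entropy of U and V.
H(U,V) = -Σ P(U,V) log₂ P(U,V), summed over the non-zero cells:
H(U,V) = -[(13/24)·log₂(13/24) + (11/24)·log₂(11/24)]
  = 0.4791 + 0.5159
  = 0.9950 bits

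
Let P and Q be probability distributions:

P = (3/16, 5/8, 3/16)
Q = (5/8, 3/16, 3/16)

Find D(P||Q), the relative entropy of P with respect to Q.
D(P||Q) = Σ P(i) log₂(P(i)/Q(i))
  i=0: (3/16) × log₂((3/16)/(5/8)) = (3/16) × log₂(3/10) = -0.3257
  i=1: (5/8) × log₂((5/8)/(3/16)) = (5/8) × log₂(10/3) = 1.0856
  i=2: (3/16) × log₂((3/16)/(3/16)) = (3/16) × log₂(1) = 0.0000
D(P||Q) = -0.3257 + 1.0856 + 0.0000
  = 0.7599 bits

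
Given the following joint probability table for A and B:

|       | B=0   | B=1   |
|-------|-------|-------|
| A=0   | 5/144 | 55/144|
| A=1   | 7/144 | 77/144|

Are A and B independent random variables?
Marginal P(A) (row sums):
  P(A=0) = 5/144 + 55/144 = 5/12
  P(A=1) = 7/144 + 77/144 = 7/12
Marginal P(B) (column sums):
  P(B=0) = 5/144 + 7/144 = 1/12
  P(B=1) = 55/144 + 77/144 = 11/12

A and B are independent iff P(A=i,B=j) = P(A=i)·P(B=j) for every cell.
  P(A=0)·P(B=0) = 5/12 × 1/12 = 5/144 = P(A=0,B=0) ✓
  P(A=0)·P(B=1) = 5/12 × 11/12 = 55/144 = P(A=0,B=1) ✓
  P(A=1)·P(B=0) = 7/12 × 1/12 = 7/144 = P(A=1,B=0) ✓
  P(A=1)·P(B=1) = 7/12 × 11/12 = 77/144 = P(A=1,B=1) ✓

Yes, A and B are independent: every cell factors, so I(A;B) = 0 bits.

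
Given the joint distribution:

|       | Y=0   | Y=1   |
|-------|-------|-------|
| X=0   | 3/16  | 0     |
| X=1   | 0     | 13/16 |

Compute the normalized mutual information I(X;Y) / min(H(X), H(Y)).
Marginal P(X) (row sums):
  P(X=0) = 3/16 + 0 = 3/16
  P(X=1) = 0 + 13/16 = 13/16
Marginal P(Y) (column sums):
  P(Y=0) = 3/16 + 0 = 3/16
  P(Y=1) = 0 + 13/16 = 13/16

H(X) = -[(3/16)·log₂(3/16) + (13/16)·log₂(13/16)]
  = 0.4528 + 0.2434
  = 0.6962 bits
H(Y) = -[(3/16)·log₂(3/16) + (13/16)·log₂(13/16)]
  = 0.4528 + 0.2434
  = 0.6962 bits
H(X,Y) = -[(3/16)·log₂(3/16) + (13/16)·log₂(13/16)]
  = 0.4528 + 0.2434
  = 0.6962 bits

I(X;Y) = H(X) + H(Y) - H(X,Y)
  = 0.6962 + 0.6962 - 0.6962
  = 0.6962 bits

min(H(X), H(Y)) = min(0.6962, 0.6962) = 0.6962 bits
Normalized MI = 0.6962 / 0.6962 = 1.0000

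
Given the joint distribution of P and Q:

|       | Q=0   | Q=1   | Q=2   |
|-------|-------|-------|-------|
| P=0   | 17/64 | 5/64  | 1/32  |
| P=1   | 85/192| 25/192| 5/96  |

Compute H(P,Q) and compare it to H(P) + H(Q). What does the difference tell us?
Marginal P(P) (row sums):
  P(P=0) = 17/64 + 5/64 + 1/32 = 3/8
  P(P=1) = 85/192 + 25/192 + 5/96 = 5/8
Marginal P(Q) (column sums):
  P(Q=0) = 17/64 + 85/192 = 17/24
  P(Q=1) = 5/64 + 25/192 = 5/24
  P(Q=2) = 1/32 + 5/96 = 1/12

H(P,Q) = -[(17/64)·log₂(17/64) + (5/64)·log₂(5/64) + (1/32)·log₂(1/32) + (85/192)·log₂(85/192) + (25/192)·log₂(25/192) + (5/96)·log₂(5/96)]
  = 0.5080 + 0.2873 + 0.1563 + 0.5204 + 0.3830 + 0.2220
  = 2.0770 bits
H(P) = -[(3/8)·log₂(3/8) + (5/8)·log₂(5/8)]
  = 0.5306 + 0.4238
  = 0.9544 bits
H(Q) = -[(17/24)·log₂(17/24) + (5/24)·log₂(5/24) + (1/12)·log₂(1/12)]
  = 0.3524 + 0.4715 + 0.2987
  = 1.1226 bits

H(P) + H(Q) = 0.9544 + 1.1226 = 2.0770 bits
Difference: H(P) + H(Q) - H(P,Q) = 2.0770 - 2.0770 = 0.0000 bits = I(P;Q)

The difference is the mutual information; it is 0 here, so P and Q are independent (the joint entropy equals the sum of the marginal entropies).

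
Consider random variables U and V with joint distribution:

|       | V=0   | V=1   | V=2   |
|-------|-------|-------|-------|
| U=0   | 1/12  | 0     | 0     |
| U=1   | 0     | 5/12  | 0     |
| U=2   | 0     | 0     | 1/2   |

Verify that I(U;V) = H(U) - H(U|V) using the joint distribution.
Left side, from I(U;V) = H(U) + H(V) - H(U,V):
Marginal P(U) (row sums):
  P(U=0) = 1/12 + 0 + 0 = 1/12
  P(U=1) = 0 + 5/12 + 0 = 5/12
  P(U=2) = 0 + 0 + 1/2 = 1/2
Marginal P(V) (column sums):
  P(V=0) = 1/12 + 0 + 0 = 1/12
  P(V=1) = 0 + 5/12 + 0 = 5/12
  P(V=2) = 0 + 0 + 1/2 = 1/2

H(U) = -[(1/12)·log₂(1/12) + (5/12)·log₂(5/12) + (1/2)·log₂(1/2)]
  = 0.2987 + 0.5263 + 0.5000
  = 1.3250 bits
H(V) = -[(1/12)·log₂(1/12) + (5/12)·log₂(5/12) + (1/2)·log₂(1/2)]
  = 0.2987 + 0.5263 + 0.5000
  = 1.3250 bits
H(U,V) = -[(1/12)·log₂(1/12) + (5/12)·log₂(5/12) + (1/2)·log₂(1/2)]
  = 0.2987 + 0.5263 + 0.5000
  = 1.3250 bits

I(U;V) = H(U) + H(V) - H(U,V)
  = 1.3250 + 1.3250 - 1.3250
  = 1.3250 bits

Right side, with H(U|V) computed directly from the conditional probabilities:
H(U|V) = -Σ P(U,V)·log₂ P(U|V), where P(U|V) = P(U,V) / P(V)
  (cells with P(U,V) = 0 contribute 0)
  (U=0,V=0): P(U|V) = (1/12)/(1/12) = 1;  -(1/12)·log₂(1) = 0.0000
  (U=1,V=1): P(U|V) = (5/12)/(5/12) = 1;  -(5/12)·log₂(1) = 0.0000
  (U=2,V=2): P(U|V) = (1/2)/(1/2) = 1;  -(1/2)·log₂(1) = 0.0000
H(U|V) = 0.0000 + 0.0000 + 0.0000
  = 0.0000 bits
H(U) - H(U|V) = 1.3250 - 0.0000 = 1.3250 bits

Both sides equal 1.3250 bits, so I(U;V) = H(U) - H(U|V) ✓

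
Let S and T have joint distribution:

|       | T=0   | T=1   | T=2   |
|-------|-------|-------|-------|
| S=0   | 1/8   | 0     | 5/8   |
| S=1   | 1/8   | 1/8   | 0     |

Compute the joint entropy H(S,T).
H(S,T) = -Σ P(S,T) log₂ P(S,T), summed over the non-zero cells:
H(S,T) = -[(1/8)·log₂(1/8) + (5/8)·log₂(5/8) + (1/8)·log₂(1/8) + (1/8)·log₂(1/8)]
  = 0.3750 + 0.4238 + 0.3750 + 0.3750
  = 1.5488 bits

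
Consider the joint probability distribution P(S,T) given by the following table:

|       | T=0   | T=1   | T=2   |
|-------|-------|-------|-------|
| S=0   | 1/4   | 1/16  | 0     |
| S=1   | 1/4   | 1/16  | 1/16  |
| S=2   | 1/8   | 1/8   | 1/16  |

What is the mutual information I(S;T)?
Marginal P(S) (row sums):
  P(S=0) = 1/4 + 1/16 + 0 = 5/16
  P(S=1) = 1/4 + 1/16 + 1/16 = 3/8
  P(S=2) = 1/8 + 1/8 + 1/16 = 5/16
Marginal P(T) (column sums):
  P(T=0) = 1/4 + 1/4 + 1/8 = 5/8
  P(T=1) = 1/16 + 1/16 + 1/8 = 1/4
  P(T=2) = 0 + 1/16 + 1/16 = 1/8

H(S) = -[(5/16)·log₂(5/16) + (3/8)·log₂(3/8) + (5/16)·log₂(5/16)]
  = 0.5244 + 0.5306 + 0.5244
  = 1.5794 bits
H(T) = -[(5/8)·log₂(5/8) + (1/4)·log₂(1/4) + (1/8)·log₂(1/8)]
  = 0.4238 + 0.5000 + 0.3750
  = 1.2988 bits
H(S,T) = -[(1/4)·log₂(1/4) + (1/16)·log₂(1/16) + (1/4)·log₂(1/4) + (1/16)·log₂(1/16) + (1/16)·log₂(1/16) + (1/8)·log₂(1/8) + (1/8)·log₂(1/8) + (1/16)·log₂(1/16)]
  = 0.5000 + 0.2500 + 0.5000 + 0.2500 + 0.2500 + 0.3750 + 0.3750 + 0.2500
  = 2.7500 bits

I(S;T) = H(S) + H(T) - H(S,T)
  = 1.5794 + 1.2988 - 2.7500
  = 0.1282 bits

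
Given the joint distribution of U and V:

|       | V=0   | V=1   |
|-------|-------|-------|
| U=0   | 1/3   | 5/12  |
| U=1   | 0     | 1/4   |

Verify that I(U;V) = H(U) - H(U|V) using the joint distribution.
Left side, from I(U;V) = H(U) + H(V) - H(U,V):
Marginal P(U) (row sums):
  P(U=0) = 1/3 + 5/12 = 3/4
  P(U=1) = 0 + 1/4 = 1/4
Marginal P(V) (column sums):
  P(V=0) = 1/3 + 0 = 1/3
  P(V=1) = 5/12 + 1/4 = 2/3

H(U) = -[(3/4)·log₂(3/4) + (1/4)·log₂(1/4)]
  = 0.3113 + 0.5000
  = 0.8113 bits
H(V) = -[(1/3)·log₂(1/3) + (2/3)·log₂(2/3)]
  = 0.5283 + 0.3900
  = 0.9183 bits
H(U,V) = -[(1/3)·log₂(1/3) + (5/12)·log₂(5/12) + (1/4)·log₂(1/4)]
  = 0.5283 + 0.5263 + 0.5000
  = 1.5546 bits

I(U;V) = H(U) + H(V) - H(U,V)
  = 0.8113 + 0.9183 - 1.5546
  = 0.1750 bits

Right side, with H(U|V) computed directly from the conditional probabilities:
H(U|V) = -Σ P(U,V)·log₂ P(U|V), where P(U|V) = P(U,V) / P(V)
  (cells with P(U,V) = 0 contribute 0)
  (U=0,V=0): P(U|V) = (1/3)/(1/3) = 1;  -(1/3)·log₂(1) = 0.0000
  (U=0,V=1): P(U|V) = (5/12)/(2/3) = 5/8;  -(5/12)·log₂(5/8) = 0.2825
  (U=1,V=1): P(U|V) = (1/4)/(2/3) = 3/8;  -(1/4)·log₂(3/8) = 0.3538
H(U|V) = 0.0000 + 0.2825 + 0.3538
  = 0.6363 bits
H(U) - H(U|V) = 0.8113 - 0.6363 = 0.1750 bits

Both sides equal 0.1750 bits, so I(U;V) = H(U) - H(U|V) ✓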